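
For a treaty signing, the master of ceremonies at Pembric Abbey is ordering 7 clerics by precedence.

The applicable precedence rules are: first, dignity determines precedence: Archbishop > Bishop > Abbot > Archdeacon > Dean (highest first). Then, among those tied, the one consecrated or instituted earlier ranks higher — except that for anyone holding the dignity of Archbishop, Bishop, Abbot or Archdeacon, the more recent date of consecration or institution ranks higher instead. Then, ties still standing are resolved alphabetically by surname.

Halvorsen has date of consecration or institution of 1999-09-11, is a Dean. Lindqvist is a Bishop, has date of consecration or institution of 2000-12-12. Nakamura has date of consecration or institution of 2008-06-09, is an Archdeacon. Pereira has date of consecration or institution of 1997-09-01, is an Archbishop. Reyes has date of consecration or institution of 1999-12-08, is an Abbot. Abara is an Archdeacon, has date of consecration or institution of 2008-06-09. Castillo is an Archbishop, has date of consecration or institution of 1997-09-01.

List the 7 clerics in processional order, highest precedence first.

By dignity: Castillo and Pereira (Archbishop); then Lindqvist (Bishop); then Reyes (Abbot); then Abara and Nakamura (Archdeacon); then Halvorsen (Dean).
Castillo and Pereira both have date of consecration or institution 1997-09-01, so the next rule applies.
Among Castillo and Pereira, alphabetically by surname: Castillo before Pereira.
Abara and Nakamura both have date of consecration or institution 2008-06-09, so the next rule applies.
Among Abara and Nakamura, alphabetically by surname: Abara before Nakamura.
Full order: Castillo, Pereira, Lindqvist, Reyes, Abara, Nakamura, Halvorsen.

Castillo, Pereira, Lindqvist, Reyes, Abara, Nakamura, Halvorsen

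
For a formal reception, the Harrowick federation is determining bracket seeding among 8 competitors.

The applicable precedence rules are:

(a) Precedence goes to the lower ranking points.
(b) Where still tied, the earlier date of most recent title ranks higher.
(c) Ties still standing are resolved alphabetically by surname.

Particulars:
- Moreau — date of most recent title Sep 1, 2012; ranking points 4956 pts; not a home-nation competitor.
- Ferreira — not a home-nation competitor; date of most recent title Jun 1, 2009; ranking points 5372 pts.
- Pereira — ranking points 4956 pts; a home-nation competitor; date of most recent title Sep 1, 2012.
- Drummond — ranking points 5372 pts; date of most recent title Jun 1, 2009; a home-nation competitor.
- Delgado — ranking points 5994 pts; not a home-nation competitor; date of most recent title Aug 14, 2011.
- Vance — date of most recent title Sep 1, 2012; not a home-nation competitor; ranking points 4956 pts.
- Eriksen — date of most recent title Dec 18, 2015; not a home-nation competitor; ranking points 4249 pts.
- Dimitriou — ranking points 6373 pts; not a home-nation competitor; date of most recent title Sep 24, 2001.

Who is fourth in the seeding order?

Vance

By ranking points (lower first): Eriksen (4249 pts); then Moreau, Pereira and Vance (each 4956 pts); then Drummond and Ferreira (both 5372 pts); then Delgado (5994 pts); then Dimitriou (6373 pts).
Moreau, Pereira and Vance all have date of most recent title Sep 1, 2012, so the next rule applies.
Among Moreau, Pereira and Vance, alphabetically by surname: Moreau before Pereira before Vance.
Drummond and Ferreira both have date of most recent title Jun 1, 2009, so the next rule applies.
Among Drummond and Ferreira, alphabetically by surname: Drummond before Ferreira.
Order: Eriksen, Moreau, Pereira, Vance, Drummond, Ferreira, Delgado, Dimitriou.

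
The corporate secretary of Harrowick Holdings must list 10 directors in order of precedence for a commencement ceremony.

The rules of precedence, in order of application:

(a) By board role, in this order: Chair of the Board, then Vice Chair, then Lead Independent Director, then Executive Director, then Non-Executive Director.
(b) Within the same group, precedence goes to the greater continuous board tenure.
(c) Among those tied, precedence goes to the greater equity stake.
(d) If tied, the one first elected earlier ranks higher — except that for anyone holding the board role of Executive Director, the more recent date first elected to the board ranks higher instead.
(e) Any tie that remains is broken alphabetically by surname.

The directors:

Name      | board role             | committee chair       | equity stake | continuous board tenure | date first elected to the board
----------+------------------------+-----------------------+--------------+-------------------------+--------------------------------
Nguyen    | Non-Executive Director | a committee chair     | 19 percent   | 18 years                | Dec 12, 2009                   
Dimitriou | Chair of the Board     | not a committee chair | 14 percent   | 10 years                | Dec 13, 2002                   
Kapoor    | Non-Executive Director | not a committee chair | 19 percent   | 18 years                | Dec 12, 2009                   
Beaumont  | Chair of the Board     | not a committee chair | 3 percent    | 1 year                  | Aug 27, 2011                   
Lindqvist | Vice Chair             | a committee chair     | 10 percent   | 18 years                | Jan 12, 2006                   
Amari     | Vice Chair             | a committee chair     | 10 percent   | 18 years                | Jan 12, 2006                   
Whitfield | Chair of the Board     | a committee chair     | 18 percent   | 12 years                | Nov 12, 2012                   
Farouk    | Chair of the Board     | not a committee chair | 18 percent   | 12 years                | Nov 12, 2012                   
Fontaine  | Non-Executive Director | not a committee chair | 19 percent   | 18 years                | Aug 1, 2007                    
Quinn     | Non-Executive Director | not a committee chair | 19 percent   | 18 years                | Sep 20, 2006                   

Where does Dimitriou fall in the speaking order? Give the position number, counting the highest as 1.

By board role: Farouk, Whitfield, Dimitriou and Beaumont (Chair of the Board); then Amari and Lindqvist (Vice Chair); then Quinn, Fontaine, Kapoor and Nguyen (Non-Executive Director).
Among Farouk, Whitfield, Dimitriou and Beaumont, by continuous board tenure (higher first): Farouk and Whitfield (12 years) before Dimitriou (10 years) before Beaumont (1 year).
Farouk and Whitfield both have equity stake 18 percent, so the next rule applies.
Farouk and Whitfield both have date first elected to the board Nov 12, 2012, so the next rule applies.
Among Farouk and Whitfield, alphabetically by surname: Farouk before Whitfield.
Amari and Lindqvist both have continuous board tenure 18 years, so the next rule applies.
Amari and Lindqvist both have equity stake 10 percent, so the next rule applies.
Amari and Lindqvist both have date first elected to the board Jan 12, 2006, so the next rule applies.
Among Amari and Lindqvist, alphabetically by surname: Amari before Lindqvist.
Quinn, Fontaine, Kapoor and Nguyen all have continuous board tenure 18 years, so the next rule applies.
Quinn, Fontaine, Kapoor and Nguyen all have equity stake 19 percent, so the next rule applies.
Among Quinn, Fontaine, Kapoor and Nguyen, by date first elected to the board (earlier first): Quinn (Sep 20, 2006) before Fontaine (Aug 1, 2007) before Kapoor and Nguyen (Dec 12, 2009).
Among Kapoor and Nguyen, alphabetically by surname: Kapoor before Nguyen.
Order: Farouk, Whitfield, Dimitriou, Beaumont, Amari, Lindqvist, Quinn, Fontaine, Kapoor, Nguyen. So position 3.

3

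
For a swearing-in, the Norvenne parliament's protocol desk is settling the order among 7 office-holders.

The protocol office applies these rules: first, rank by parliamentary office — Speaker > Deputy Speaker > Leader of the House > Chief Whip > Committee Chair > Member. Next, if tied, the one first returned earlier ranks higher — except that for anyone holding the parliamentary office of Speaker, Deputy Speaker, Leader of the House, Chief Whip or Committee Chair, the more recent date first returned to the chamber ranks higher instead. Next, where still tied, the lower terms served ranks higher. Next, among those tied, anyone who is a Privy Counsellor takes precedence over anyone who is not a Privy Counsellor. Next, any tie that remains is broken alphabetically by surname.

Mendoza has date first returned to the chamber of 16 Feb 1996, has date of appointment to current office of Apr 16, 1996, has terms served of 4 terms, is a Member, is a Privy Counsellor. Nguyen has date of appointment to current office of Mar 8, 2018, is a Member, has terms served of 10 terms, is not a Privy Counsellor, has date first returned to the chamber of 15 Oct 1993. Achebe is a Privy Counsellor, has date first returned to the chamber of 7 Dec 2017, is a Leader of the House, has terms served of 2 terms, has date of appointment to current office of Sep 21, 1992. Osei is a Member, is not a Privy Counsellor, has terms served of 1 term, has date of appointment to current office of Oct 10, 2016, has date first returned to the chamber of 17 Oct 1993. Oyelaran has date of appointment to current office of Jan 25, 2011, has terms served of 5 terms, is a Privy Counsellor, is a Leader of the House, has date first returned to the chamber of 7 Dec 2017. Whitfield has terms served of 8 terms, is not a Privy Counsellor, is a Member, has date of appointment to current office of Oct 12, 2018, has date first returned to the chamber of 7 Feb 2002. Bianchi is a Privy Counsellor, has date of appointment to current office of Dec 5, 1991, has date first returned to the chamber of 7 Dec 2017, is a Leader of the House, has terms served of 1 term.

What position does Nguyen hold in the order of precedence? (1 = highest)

By parliamentary office: Bianchi, Achebe and Oyelaran (Leader of the House); then Nguyen, Osei, Mendoza and Whitfield (Member).
Bianchi, Achebe and Oyelaran all have date first returned to the chamber 7 Dec 2017, so the next rule applies.
Among Bianchi, Achebe and Oyelaran, by terms served (lower first): Bianchi (1 term) before Achebe (2 terms) before Oyelaran (5 terms).
Among Nguyen, Osei, Mendoza and Whitfield, by date first returned to the chamber (earlier first): Nguyen (15 Oct 1993) before Osei (17 Oct 1993) before Mendoza (16 Feb 1996) before Whitfield (7 Feb 2002).
Order: Bianchi, Achebe, Oyelaran, Nguyen, Osei, Mendoza, Whitfield. So position 4.

4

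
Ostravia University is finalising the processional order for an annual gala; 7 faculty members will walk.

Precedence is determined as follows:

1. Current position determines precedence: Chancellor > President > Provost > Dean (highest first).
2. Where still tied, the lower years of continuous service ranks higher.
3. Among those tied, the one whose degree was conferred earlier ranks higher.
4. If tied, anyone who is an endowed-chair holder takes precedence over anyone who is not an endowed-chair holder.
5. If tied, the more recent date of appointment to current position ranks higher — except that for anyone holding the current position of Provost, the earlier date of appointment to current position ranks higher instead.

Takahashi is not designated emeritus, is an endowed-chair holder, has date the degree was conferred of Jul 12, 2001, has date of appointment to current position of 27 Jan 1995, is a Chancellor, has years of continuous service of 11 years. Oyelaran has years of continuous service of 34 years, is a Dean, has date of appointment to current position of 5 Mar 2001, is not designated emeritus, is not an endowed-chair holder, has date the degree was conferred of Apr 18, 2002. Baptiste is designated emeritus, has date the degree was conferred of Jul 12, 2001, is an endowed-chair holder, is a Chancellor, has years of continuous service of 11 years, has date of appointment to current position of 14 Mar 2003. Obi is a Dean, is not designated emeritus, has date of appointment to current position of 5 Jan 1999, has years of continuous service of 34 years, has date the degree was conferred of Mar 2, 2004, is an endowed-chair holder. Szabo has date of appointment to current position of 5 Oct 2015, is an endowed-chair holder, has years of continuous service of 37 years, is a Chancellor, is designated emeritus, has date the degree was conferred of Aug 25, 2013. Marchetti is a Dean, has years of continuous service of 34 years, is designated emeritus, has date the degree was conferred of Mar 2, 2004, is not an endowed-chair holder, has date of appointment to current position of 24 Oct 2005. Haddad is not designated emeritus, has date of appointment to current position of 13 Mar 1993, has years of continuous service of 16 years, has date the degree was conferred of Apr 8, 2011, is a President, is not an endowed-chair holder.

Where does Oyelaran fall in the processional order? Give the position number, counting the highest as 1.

5

By current position: Baptiste, Takahashi and Szabo (Chancellor); then Haddad (President); then Oyelaran, Obi and Marchetti (Dean).
Among Baptiste, Takahashi and Szabo, by years of continuous service (lower first): Baptiste and Takahashi (11 years) before Szabo (37 years).
Baptiste and Takahashi both have date the degree was conferred Jul 12, 2001, so the next rule applies.
Baptiste and Takahashi are each an endowed-chair holder, so the next rule applies.
Among Baptiste and Takahashi, by date of appointment to current position (later first): Baptiste (14 Mar 2003) before Takahashi (27 Jan 1995).
Oyelaran, Obi and Marchetti all have years of continuous service 34 years, so the next rule applies.
Among Oyelaran, Obi and Marchetti, by date the degree was conferred (earlier first): Oyelaran (Apr 18, 2002) before Obi and Marchetti (Mar 2, 2004).
Among Obi and Marchetti, an endowed-chair holder before not an endowed-chair holder: Obi (an endowed-chair holder) before Marchetti (not an endowed-chair holder).
Order: Baptiste, Takahashi, Szabo, Haddad, Oyelaran, Obi, Marchetti. So position 5.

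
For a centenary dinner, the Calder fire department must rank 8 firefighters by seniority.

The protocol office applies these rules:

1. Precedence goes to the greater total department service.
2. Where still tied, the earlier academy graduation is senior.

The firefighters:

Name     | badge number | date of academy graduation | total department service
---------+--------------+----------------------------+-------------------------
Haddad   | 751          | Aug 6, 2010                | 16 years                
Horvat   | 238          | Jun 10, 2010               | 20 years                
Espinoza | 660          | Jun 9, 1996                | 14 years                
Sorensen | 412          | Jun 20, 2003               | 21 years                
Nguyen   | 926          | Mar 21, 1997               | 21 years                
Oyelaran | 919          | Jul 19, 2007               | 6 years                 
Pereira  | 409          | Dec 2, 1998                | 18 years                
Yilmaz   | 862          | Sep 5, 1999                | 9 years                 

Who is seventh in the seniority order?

By total department service (higher first): Nguyen and Sorensen (both 21 years); then Horvat (20 years); then Pereira (18 years); then Haddad (16 years); then Espinoza (14 years); then Yilmaz (9 years); then Oyelaran (6 years).
Among Nguyen and Sorensen, by date of academy graduation (earlier first): Nguyen (Mar 21, 1997) before Sorensen (Jun 20, 2003).
Order: Nguyen, Sorensen, Horvat, Pereira, Haddad, Espinoza, Yilmaz, Oyelaran.

Yilmaz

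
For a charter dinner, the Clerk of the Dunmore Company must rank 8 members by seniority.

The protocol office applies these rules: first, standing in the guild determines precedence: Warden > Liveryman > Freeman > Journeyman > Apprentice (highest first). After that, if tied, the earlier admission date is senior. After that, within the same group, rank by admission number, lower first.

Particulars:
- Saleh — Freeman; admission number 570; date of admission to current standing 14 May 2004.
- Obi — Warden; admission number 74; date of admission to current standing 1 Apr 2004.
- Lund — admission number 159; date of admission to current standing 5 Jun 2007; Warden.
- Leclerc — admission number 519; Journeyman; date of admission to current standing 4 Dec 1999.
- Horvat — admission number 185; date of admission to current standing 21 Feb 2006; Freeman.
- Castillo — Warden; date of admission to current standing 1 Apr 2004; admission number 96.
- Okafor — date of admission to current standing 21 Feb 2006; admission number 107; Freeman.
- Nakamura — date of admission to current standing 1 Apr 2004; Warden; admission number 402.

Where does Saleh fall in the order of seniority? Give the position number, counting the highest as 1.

5

By standing in the guild: Obi, Castillo, Nakamura and Lund (Warden); then Saleh, Okafor and Horvat (Freeman); then Leclerc (Journeyman).
Among Obi, Castillo, Nakamura and Lund, by date of admission to current standing (earlier first): Obi, Castillo and Nakamura (1 Apr 2004) before Lund (5 Jun 2007).
Among Obi, Castillo and Nakamura, by admission number (lower first): Obi (74) before Castillo (96) before Nakamura (402).
Among Saleh, Okafor and Horvat, by date of admission to current standing (earlier first): Saleh (14 May 2004) before Okafor and Horvat (21 Feb 2006).
Among Okafor and Horvat, by admission number (lower first): Okafor (107) before Horvat (185).
Order: Obi, Castillo, Nakamura, Lund, Saleh, Okafor, Horvat, Leclerc. So position 5.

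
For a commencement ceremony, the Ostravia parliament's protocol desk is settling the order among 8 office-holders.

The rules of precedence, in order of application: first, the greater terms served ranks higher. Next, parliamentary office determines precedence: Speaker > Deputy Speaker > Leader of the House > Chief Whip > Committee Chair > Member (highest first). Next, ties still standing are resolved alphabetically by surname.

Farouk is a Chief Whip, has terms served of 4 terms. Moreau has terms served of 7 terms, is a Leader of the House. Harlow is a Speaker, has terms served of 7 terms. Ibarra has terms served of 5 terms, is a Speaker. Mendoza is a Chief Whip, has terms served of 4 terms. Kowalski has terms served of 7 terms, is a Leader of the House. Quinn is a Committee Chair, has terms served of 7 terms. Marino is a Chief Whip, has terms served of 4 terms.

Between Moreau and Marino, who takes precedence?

Moreau

By terms served (higher first): Harlow, Kowalski, Moreau and Quinn (each 7 terms); then Ibarra (5 terms); then Farouk, Marino and Mendoza (each 4 terms).
Among Harlow, Kowalski, Moreau and Quinn, by parliamentary office: Harlow (Speaker) before Kowalski and Moreau (Leader of the House) before Quinn (Committee Chair).
Among Kowalski and Moreau, alphabetically by surname: Kowalski before Moreau.
Farouk, Marino and Mendoza are each Chief Whip, so the next rule applies.
Among Farouk, Marino and Mendoza, alphabetically by surname: Farouk before Marino before Mendoza.
So Moreau takes precedence.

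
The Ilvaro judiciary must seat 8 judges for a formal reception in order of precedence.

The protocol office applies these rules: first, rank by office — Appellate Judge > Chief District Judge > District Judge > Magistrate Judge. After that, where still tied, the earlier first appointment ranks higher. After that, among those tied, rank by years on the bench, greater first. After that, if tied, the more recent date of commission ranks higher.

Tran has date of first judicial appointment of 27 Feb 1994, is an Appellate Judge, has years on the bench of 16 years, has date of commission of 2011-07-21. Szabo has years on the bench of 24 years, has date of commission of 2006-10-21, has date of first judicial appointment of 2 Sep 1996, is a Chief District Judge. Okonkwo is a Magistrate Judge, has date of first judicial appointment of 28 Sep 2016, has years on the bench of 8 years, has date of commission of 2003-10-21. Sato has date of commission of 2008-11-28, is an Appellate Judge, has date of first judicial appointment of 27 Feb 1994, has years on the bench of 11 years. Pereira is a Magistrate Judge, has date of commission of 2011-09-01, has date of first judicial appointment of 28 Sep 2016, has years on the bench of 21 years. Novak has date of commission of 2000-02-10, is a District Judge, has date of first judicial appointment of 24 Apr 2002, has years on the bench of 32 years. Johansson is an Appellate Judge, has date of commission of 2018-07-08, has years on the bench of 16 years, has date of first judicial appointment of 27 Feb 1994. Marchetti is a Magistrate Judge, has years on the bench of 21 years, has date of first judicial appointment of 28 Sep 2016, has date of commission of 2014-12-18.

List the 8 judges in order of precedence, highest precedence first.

By office: Johansson, Tran and Sato (Appellate Judge); then Szabo (Chief District Judge); then Novak (District Judge); then Marchetti, Pereira and Okonkwo (Magistrate Judge).
Johansson, Tran and Sato all have date of first judicial appointment 27 Feb 1994, so the next rule applies.
Among Johansson, Tran and Sato, by years on the bench (higher first): Johansson and Tran (16 years) before Sato (11 years).
Among Johansson and Tran, by date of commission (later first): Johansson (2018-07-08) before Tran (2011-07-21).
Marchetti, Pereira and Okonkwo all have date of first judicial appointment 28 Sep 2016, so the next rule applies.
Among Marchetti, Pereira and Okonkwo, by years on the bench (higher first): Marchetti and Pereira (21 years) before Okonkwo (8 years).
Among Marchetti and Pereira, by date of commission (later first): Marchetti (2014-12-18) before Pereira (2011-09-01).
Full order: Johansson, Tran, Sato, Szabo, Novak, Marchetti, Pereira, Okonkwo.

Johansson, Tran, Sato, Szabo, Novak, Marchetti, Pereira, Okonkwo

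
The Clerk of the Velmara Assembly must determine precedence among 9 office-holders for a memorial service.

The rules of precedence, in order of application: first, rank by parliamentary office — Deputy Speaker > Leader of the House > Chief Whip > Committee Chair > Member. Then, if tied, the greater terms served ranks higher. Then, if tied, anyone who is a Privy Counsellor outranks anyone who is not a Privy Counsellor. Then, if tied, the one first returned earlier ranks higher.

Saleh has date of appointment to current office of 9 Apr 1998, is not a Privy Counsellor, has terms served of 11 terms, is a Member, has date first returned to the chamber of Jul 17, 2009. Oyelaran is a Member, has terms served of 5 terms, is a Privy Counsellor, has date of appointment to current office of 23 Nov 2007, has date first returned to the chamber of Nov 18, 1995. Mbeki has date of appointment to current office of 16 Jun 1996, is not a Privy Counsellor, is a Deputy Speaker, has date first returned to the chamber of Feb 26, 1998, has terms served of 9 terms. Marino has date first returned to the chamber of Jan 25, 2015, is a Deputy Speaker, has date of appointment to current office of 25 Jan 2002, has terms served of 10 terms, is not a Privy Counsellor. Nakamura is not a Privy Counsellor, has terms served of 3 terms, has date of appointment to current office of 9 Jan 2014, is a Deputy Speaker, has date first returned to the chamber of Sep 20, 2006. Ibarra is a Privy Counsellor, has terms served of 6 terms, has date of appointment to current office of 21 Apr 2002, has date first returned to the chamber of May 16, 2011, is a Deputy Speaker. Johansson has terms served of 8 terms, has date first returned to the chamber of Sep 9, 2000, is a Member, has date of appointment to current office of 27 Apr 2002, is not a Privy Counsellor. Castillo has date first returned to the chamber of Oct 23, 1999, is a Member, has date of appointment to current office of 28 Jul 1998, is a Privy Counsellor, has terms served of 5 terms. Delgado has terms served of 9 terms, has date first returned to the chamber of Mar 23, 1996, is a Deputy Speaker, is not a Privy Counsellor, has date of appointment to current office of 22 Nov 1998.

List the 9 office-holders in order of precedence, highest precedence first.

By parliamentary office: Marino, Delgado, Mbeki, Ibarra and Nakamura (Deputy Speaker); then Saleh, Johansson, Oyelaran and Castillo (Member).
Among Marino, Delgado, Mbeki, Ibarra and Nakamura, by terms served (higher first): Marino (10 terms) before Delgado and Mbeki (9 terms) before Ibarra (6 terms) before Nakamura (3 terms).
Delgado and Mbeki are each not a Privy Counsellor, so the next rule applies.
Among Delgado and Mbeki, by date first returned to the chamber (earlier first): Delgado (Mar 23, 1996) before Mbeki (Feb 26, 1998).
Among Saleh, Johansson, Oyelaran and Castillo, by terms served (higher first): Saleh (11 terms) before Johansson (8 terms) before Oyelaran and Castillo (5 terms).
Oyelaran and Castillo are each a Privy Counsellor, so the next rule applies.
Among Oyelaran and Castillo, by date first returned to the chamber (earlier first): Oyelaran (Nov 18, 1995) before Castillo (Oct 23, 1999).
Full order: Marino, Delgado, Mbeki, Ibarra, Nakamura, Saleh, Johansson, Oyelaran, Castillo.

Marino, Delgado, Mbeki, Ibarra, Nakamura, Saleh, Johansson, Oyelaran, Castillo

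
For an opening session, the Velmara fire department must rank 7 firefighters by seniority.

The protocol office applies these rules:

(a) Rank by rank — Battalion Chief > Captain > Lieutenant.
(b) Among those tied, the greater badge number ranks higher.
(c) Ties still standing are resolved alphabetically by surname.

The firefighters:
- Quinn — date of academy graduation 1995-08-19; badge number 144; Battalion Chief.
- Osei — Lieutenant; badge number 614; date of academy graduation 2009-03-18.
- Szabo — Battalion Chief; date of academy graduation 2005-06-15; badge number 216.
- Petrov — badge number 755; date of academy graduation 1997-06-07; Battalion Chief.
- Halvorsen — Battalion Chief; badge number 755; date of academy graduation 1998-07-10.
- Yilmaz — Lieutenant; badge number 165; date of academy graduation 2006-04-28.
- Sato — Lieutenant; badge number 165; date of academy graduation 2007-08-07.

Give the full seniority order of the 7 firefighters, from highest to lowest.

By rank: Halvorsen, Petrov, Szabo and Quinn (Battalion Chief); then Osei, Sato and Yilmaz (Lieutenant).
Among Halvorsen, Petrov, Szabo and Quinn, by badge number (higher first): Halvorsen and Petrov (755) before Szabo (216) before Quinn (144).
Among Halvorsen and Petrov, alphabetically by surname: Halvorsen before Petrov.
Among Osei, Sato and Yilmaz, by badge number (higher first): Osei (614) before Sato and Yilmaz (165).
Among Sato and Yilmaz, alphabetically by surname: Sato before Yilmaz.
Full order: Halvorsen, Petrov, Szabo, Quinn, Osei, Sato, Yilmaz.

Halvorsen, Petrov, Szabo, Quinn, Osei, Sato, Yilmaz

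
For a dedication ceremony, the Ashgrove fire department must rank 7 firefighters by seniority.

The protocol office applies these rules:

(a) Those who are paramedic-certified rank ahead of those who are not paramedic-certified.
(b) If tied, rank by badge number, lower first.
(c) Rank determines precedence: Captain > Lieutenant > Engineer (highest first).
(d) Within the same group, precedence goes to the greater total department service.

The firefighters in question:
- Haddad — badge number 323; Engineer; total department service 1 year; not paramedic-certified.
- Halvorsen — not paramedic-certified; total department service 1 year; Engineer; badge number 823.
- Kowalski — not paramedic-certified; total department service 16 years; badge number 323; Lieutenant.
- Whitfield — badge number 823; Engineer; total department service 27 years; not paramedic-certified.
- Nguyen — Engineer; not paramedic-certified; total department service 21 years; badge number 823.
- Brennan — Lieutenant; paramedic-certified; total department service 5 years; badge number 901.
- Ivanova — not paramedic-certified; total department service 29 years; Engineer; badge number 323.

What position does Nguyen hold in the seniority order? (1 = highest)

6

By the first rule: Brennan (paramedic-certified); then Kowalski, Ivanova, Haddad, Whitfield, Nguyen and Halvorsen (each not paramedic-certified).
Among Kowalski, Ivanova, Haddad, Whitfield, Nguyen and Halvorsen, by badge number (lower first): Kowalski, Ivanova and Haddad (323) before Whitfield, Nguyen and Halvorsen (823).
Among Kowalski, Ivanova and Haddad, by rank: Kowalski (Lieutenant) before Ivanova and Haddad (Engineer).
Among Ivanova and Haddad, by total department service (higher first): Ivanova (29 years) before Haddad (1 year).
Whitfield, Nguyen and Halvorsen are each Engineer, so the next rule applies.
Among Whitfield, Nguyen and Halvorsen, by total department service (higher first): Whitfield (27 years) before Nguyen (21 years) before Halvorsen (1 year).
Order: Brennan, Kowalski, Ivanova, Haddad, Whitfield, Nguyen, Halvorsen. So position 6.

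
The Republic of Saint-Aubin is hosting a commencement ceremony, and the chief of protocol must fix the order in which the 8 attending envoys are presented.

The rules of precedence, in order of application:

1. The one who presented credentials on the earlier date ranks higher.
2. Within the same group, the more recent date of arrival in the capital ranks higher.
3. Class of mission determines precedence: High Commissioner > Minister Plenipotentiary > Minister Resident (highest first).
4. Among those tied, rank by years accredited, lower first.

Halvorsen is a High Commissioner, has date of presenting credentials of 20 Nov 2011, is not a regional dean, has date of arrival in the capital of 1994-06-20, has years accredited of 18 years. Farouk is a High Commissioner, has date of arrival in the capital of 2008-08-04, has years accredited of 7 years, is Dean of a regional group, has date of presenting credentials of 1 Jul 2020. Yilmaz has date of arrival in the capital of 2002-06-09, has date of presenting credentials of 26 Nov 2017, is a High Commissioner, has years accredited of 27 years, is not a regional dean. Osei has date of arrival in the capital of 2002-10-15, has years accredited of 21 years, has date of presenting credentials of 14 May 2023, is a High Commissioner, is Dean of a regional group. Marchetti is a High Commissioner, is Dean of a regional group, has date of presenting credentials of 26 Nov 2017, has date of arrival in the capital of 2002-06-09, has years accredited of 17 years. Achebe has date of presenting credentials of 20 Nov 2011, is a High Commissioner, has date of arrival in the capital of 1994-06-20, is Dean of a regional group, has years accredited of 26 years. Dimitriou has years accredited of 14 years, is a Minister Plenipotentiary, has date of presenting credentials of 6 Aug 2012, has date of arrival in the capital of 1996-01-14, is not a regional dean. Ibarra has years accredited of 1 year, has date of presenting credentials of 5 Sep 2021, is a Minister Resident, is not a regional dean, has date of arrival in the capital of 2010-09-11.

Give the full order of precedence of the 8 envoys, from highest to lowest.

By date of presenting credentials (earlier first): Halvorsen and Achebe (both 20 Nov 2011); then Dimitriou (6 Aug 2012); then Marchetti and Yilmaz (both 26 Nov 2017); then Farouk (1 Jul 2020); then Ibarra (5 Sep 2021); then Osei (14 May 2023).
Halvorsen and Achebe both have date of arrival in the capital 1994-06-20, so the next rule applies.
Halvorsen and Achebe are each High Commissioner, so the next rule applies.
Among Halvorsen and Achebe, by years accredited (lower first): Halvorsen (18 years) before Achebe (26 years).
Marchetti and Yilmaz both have date of arrival in the capital 2002-06-09, so the next rule applies.
Marchetti and Yilmaz are each High Commissioner, so the next rule applies.
Among Marchetti and Yilmaz, by years accredited (lower first): Marchetti (17 years) before Yilmaz (27 years).
Full order: Halvorsen, Achebe, Dimitriou, Marchetti, Yilmaz, Farouk, Ibarra, Osei.

Halvorsen, Achebe, Dimitriou, Marchetti, Yilmaz, Farouk, Ibarra, Osei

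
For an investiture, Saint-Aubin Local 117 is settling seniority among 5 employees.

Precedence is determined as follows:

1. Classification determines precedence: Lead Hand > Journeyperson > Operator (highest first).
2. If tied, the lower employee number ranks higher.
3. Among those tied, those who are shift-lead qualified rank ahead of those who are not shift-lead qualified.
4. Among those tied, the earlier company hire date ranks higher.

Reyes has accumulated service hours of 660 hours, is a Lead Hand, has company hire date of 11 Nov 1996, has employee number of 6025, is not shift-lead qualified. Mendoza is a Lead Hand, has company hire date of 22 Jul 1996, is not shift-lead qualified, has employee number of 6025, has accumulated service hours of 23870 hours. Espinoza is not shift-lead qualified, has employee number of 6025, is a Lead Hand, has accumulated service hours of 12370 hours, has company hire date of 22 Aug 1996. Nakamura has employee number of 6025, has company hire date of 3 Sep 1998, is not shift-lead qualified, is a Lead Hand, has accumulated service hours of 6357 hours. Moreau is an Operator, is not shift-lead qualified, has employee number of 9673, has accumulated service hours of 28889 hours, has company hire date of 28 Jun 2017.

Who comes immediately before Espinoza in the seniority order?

By classification: Mendoza, Espinoza, Reyes and Nakamura (Lead Hand); then Moreau (Operator).
Mendoza, Espinoza, Reyes and Nakamura all have employee number 6025, so the next rule applies.
Mendoza, Espinoza, Reyes and Nakamura are each not shift-lead qualified, so the next rule applies.
Among Mendoza, Espinoza, Reyes and Nakamura, by company hire date (earlier first): Mendoza (22 Jul 1996) before Espinoza (22 Aug 1996) before Reyes (11 Nov 1996) before Nakamura (3 Sep 1998).
Order: Mendoza, Espinoza, Reyes, Nakamura, Moreau.

Mendoza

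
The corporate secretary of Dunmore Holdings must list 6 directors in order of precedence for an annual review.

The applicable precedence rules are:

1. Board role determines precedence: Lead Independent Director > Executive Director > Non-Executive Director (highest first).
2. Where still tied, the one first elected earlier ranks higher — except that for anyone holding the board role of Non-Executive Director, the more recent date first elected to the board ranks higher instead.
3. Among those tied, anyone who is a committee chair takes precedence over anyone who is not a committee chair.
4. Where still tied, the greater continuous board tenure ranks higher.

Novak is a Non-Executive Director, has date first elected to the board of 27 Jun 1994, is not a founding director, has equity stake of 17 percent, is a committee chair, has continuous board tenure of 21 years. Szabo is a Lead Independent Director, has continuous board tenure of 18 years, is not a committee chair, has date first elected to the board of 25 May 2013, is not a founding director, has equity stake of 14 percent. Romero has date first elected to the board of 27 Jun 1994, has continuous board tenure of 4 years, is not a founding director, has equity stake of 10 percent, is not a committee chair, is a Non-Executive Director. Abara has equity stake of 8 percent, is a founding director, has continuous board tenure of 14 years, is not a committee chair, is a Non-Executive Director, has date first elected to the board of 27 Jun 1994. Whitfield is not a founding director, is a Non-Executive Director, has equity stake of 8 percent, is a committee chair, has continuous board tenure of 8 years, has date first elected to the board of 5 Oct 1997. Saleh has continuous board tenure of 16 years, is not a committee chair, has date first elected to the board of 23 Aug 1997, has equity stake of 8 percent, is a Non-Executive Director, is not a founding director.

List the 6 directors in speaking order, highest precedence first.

Szabo, Whitfield, Saleh, Novak, Abara, Romero

By board role: Szabo (Lead Independent Director); then Whitfield, Saleh, Novak, Abara and Romero (Non-Executive Director).
Among Whitfield, Saleh, Novak, Abara and Romero, by date first elected to the board (later first) (reversed rule for this group): Whitfield (5 Oct 1997) before Saleh (23 Aug 1997) before Novak, Abara and Romero (27 Jun 1994).
Among Novak, Abara and Romero, a committee chair before not a committee chair: Novak (a committee chair) before Abara and Romero (not a committee chair).
Among Abara and Romero, by continuous board tenure (higher first): Abara (14 years) before Romero (4 years).
Full order: Szabo, Whitfield, Saleh, Novak, Abara, Romero.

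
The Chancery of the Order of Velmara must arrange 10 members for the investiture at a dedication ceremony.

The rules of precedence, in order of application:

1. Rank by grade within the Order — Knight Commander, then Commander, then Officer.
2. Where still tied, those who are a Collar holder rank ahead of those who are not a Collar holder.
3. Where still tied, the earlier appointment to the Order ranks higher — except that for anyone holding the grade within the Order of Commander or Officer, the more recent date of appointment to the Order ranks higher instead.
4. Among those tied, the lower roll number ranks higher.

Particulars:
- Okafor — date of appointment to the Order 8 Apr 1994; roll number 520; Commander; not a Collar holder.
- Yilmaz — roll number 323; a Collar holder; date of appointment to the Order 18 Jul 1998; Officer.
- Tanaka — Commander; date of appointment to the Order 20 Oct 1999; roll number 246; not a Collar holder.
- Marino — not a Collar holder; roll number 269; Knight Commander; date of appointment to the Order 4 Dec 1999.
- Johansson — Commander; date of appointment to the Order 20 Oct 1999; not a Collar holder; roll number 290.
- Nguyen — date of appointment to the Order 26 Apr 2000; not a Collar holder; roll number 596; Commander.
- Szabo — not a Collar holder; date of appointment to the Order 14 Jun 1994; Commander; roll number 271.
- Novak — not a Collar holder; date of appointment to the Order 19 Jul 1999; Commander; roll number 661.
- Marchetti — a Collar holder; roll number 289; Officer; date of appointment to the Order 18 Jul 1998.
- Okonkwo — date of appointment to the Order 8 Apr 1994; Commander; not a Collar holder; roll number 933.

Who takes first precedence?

Marino

By grade within the Order: Marino (Knight Commander); then Nguyen, Tanaka, Johansson, Novak, Szabo, Okafor and Okonkwo (Commander); then Marchetti and Yilmaz (Officer).
Nguyen, Tanaka, Johansson, Novak, Szabo, Okafor and Okonkwo are each not a Collar holder, so the next rule applies.
Among Nguyen, Tanaka, Johansson, Novak, Szabo, Okafor and Okonkwo, by date of appointment to the Order (later first) (reversed rule for this group): Nguyen (26 Apr 2000) before Tanaka and Johansson (20 Oct 1999) before Novak (19 Jul 1999) before Szabo (14 Jun 1994) before Okafor and Okonkwo (8 Apr 1994).
Among Tanaka and Johansson, by roll number (lower first): Tanaka (246) before Johansson (290).
Among Okafor and Okonkwo, by roll number (lower first): Okafor (520) before Okonkwo (933).
Marchetti and Yilmaz are each a Collar holder, so the next rule applies.
Marchetti and Yilmaz both have date of appointment to the Order 18 Jul 1998, so the next rule applies.
Among Marchetti and Yilmaz, by roll number (lower first): Marchetti (289) before Yilmaz (323).
Order: Marino, Nguyen, Tanaka, Johansson, Novak, Szabo, Okafor, Okonkwo, Marchetti, Yilmaz.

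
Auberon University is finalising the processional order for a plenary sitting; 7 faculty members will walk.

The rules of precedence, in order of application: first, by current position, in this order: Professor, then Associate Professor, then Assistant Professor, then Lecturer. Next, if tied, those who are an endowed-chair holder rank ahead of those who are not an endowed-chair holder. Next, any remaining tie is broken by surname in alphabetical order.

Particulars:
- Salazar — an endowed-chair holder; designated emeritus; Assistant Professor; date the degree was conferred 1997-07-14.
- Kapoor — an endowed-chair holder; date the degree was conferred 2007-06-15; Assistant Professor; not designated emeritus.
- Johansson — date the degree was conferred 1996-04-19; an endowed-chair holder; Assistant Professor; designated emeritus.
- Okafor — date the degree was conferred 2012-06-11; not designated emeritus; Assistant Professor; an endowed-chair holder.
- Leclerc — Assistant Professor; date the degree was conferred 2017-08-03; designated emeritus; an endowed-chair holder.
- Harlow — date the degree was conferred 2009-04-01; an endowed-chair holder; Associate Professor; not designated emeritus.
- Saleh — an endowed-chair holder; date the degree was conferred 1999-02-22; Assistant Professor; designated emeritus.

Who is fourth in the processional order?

Leclerc

By current position: Harlow (Associate Professor); then Johansson, Kapoor, Leclerc, Okafor, Salazar and Saleh (Assistant Professor).
Johansson, Kapoor, Leclerc, Okafor, Salazar and Saleh are each an endowed-chair holder, so the next rule applies.
Among Johansson, Kapoor, Leclerc, Okafor, Salazar and Saleh, alphabetically by surname: Johansson before Kapoor before Leclerc before Okafor before Salazar before Saleh.
Order: Harlow, Johansson, Kapoor, Leclerc, Okafor, Salazar, Saleh.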